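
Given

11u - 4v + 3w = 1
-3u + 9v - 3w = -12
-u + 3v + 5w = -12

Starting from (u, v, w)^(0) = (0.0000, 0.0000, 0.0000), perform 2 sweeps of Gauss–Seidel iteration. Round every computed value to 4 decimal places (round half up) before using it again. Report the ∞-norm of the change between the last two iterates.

Iteration 1:
  u = (1 - (-4)·0.0000 - (3)·0.0000) / (11) = 0.0909
  v = (-12 - (-3)·0.0909 - (-3)·0.0000) / (9) = -1.3030
  w = (-12 - (-1)·0.0909 - (3)·-1.3030) / (5) = -1.6000
Iteration 2:
  u = (1 - (-4)·-1.3030 - (3)·-1.6000) / (11) = 0.0535
  v = (-12 - (-3)·0.0535 - (-3)·-1.6000) / (9) = -1.8488
  w = (-12 - (-1)·0.0535 - (3)·-1.8488) / (5) = -1.2800
Change: (-0.0374, -0.5458, 0.3200) → max |·| = 0.5458

0.5458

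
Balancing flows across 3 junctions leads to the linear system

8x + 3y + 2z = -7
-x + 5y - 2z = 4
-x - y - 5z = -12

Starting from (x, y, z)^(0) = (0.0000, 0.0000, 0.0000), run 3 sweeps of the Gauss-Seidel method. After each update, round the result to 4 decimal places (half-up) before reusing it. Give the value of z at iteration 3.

Iteration 1:
  x = (-7 - (3)·0.0000 - (2)·0.0000) / (8) = -0.8750
  y = (4 - (-1)·-0.8750 - (-2)·0.0000) / (5) = 0.6250
  z = (-12 - (-1)·-0.8750 - (-1)·0.6250) / (-5) = 2.4500
Iteration 2:
  x = (-7 - (3)·0.6250 - (2)·2.4500) / (8) = -1.7219
  y = (4 - (-1)·-1.7219 - (-2)·2.4500) / (5) = 1.4356
  z = (-12 - (-1)·-1.7219 - (-1)·1.4356) / (-5) = 2.4573
Iteration 3:
  x = (-7 - (3)·1.4356 - (2)·2.4573) / (8) = -2.0277
  y = (4 - (-1)·-2.0277 - (-2)·2.4573) / (5) = 1.3774
  z = (-12 - (-1)·-2.0277 - (-1)·1.3774) / (-5) = 2.5301

2.5301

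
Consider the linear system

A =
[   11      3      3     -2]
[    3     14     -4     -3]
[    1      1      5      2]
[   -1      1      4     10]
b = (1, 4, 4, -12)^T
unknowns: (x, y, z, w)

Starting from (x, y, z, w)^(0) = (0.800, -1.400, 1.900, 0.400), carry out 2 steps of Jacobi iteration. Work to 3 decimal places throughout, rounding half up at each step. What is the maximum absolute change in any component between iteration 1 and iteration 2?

0.662

Iteration 1:
  x = (1 - (3)·-1.400 - (3)·1.900 - (-2)·0.400) / (11) = 0.027
  y = (4 - (3)·0.800 - (-4)·1.900 - (-3)·0.400) / (14) = 0.743
  z = (4 - (1)·0.800 - (1)·-1.400 - (2)·0.400) / (5) = 0.760
  w = (-12 - (-1)·0.800 - (1)·-1.400 - (4)·1.900) / (10) = -1.740
Iteration 2:
  x = (1 - (3)·0.743 - (3)·0.760 - (-2)·-1.740) / (11) = -0.635
  y = (4 - (3)·0.027 - (-4)·0.760 - (-3)·-1.740) / (14) = 0.124
  z = (4 - (1)·0.027 - (1)·0.743 - (2)·-1.740) / (5) = 1.342
  w = (-12 - (-1)·0.027 - (1)·0.743 - (4)·0.760) / (10) = -1.576
Change: (-0.662, -0.619, 0.582, 0.164) → max |·| = 0.662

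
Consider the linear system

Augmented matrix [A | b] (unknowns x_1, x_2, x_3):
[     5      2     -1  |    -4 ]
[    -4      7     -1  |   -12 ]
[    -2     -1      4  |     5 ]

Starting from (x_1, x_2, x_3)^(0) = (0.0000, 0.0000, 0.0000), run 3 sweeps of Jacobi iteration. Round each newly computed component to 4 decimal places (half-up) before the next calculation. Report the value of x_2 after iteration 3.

-1.5765

Iteration 1:
  x_1 = (-4 - (2)·0.0000 - (-1)·0.0000) / (5) = -0.8000
  x_2 = (-12 - (-4)·0.0000 - (-1)·0.0000) / (7) = -1.7143
  x_3 = (5 - (-2)·0.0000 - (-1)·0.0000) / (4) = 1.2500
Iteration 2:
  x_1 = (-4 - (2)·-1.7143 - (-1)·1.2500) / (5) = 0.1357
  x_2 = (-12 - (-4)·-0.8000 - (-1)·1.2500) / (7) = -1.9929
  x_3 = (5 - (-2)·-0.8000 - (-1)·-1.7143) / (4) = 0.4214
Iteration 3:
  x_1 = (-4 - (2)·-1.9929 - (-1)·0.4214) / (5) = 0.0814
  x_2 = (-12 - (-4)·0.1357 - (-1)·0.4214) / (7) = -1.5765
  x_3 = (5 - (-2)·0.1357 - (-1)·-1.9929) / (4) = 0.8196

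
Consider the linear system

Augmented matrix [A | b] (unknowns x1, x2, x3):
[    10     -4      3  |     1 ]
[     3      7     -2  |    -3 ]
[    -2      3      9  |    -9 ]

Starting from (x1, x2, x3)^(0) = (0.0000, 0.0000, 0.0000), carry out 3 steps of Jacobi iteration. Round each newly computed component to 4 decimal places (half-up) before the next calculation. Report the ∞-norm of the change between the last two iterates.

Iteration 1:
  x1 = (1 - (-4)·0.0000 - (3)·0.0000) / (10) = 0.1000
  x2 = (-3 - (3)·0.0000 - (-2)·0.0000) / (7) = -0.4286
  x3 = (-9 - (-2)·0.0000 - (3)·0.0000) / (9) = -1.0000
Iteration 2:
  x1 = (1 - (-4)·-0.4286 - (3)·-1.0000) / (10) = 0.2286
  x2 = (-3 - (3)·0.1000 - (-2)·-1.0000) / (7) = -0.7571
  x3 = (-9 - (-2)·0.1000 - (3)·-0.4286) / (9) = -0.8349
Iteration 3:
  x1 = (1 - (-4)·-0.7571 - (3)·-0.8349) / (10) = 0.0476
  x2 = (-3 - (3)·0.2286 - (-2)·-0.8349) / (7) = -0.7651
  x3 = (-9 - (-2)·0.2286 - (3)·-0.7571) / (9) = -0.6968
Change: (-0.1810, -0.0080, 0.1381) → max |·| = 0.1810

0.1810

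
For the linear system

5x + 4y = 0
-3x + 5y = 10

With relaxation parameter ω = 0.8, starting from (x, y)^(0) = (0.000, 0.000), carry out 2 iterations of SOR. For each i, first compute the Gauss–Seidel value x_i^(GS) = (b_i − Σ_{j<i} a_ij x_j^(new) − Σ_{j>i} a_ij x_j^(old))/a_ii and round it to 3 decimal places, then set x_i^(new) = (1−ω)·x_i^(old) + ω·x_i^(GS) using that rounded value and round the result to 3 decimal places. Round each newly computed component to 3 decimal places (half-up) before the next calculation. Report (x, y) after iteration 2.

(-1.024, 1.429)

Iteration 1:
  x: GS value = (0 - (4)·0.000) / (5) = 0.000;  x ← (1−ω)·0.000 + ω·0.000 = 0.000
  y: GS value = (10 - (-3)·0.000) / (5) = 2.000;  y ← (1−ω)·0.000 + ω·2.000 = 1.600
Iteration 2:
  x: GS value = (0 - (4)·1.600) / (5) = -1.280;  x ← (1−ω)·0.000 + ω·-1.280 = -1.024
  y: GS value = (10 - (-3)·-1.024) / (5) = 1.386;  y ← (1−ω)·1.600 + ω·1.386 = 1.429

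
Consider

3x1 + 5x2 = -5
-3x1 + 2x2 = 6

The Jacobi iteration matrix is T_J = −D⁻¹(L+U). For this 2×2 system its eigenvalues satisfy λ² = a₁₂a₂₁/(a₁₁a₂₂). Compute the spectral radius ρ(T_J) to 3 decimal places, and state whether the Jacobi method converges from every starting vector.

a₁₂a₂₁/(a₁₁a₂₂) = (5)·(-3) / ((3)·(2)) = -2.500000
ρ = √|-2.500000| = √2.500000 = 1.581
ρ > 1, so Jacobi diverges

1.581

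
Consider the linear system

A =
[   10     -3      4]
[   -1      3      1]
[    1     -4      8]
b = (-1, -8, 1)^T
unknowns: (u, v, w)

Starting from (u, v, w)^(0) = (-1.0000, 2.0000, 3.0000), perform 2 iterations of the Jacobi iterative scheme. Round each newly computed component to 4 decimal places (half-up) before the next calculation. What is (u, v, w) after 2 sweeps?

Iteration 1:
  u = (-1 - (-3)·2.0000 - (4)·3.0000) / (10) = -0.7000
  v = (-8 - (-1)·-1.0000 - (1)·3.0000) / (3) = -4.0000
  w = (1 - (1)·-1.0000 - (-4)·2.0000) / (8) = 1.2500
Iteration 2:
  u = (-1 - (-3)·-4.0000 - (4)·1.2500) / (10) = -1.8000
  v = (-8 - (-1)·-0.7000 - (1)·1.2500) / (3) = -3.3167
  w = (1 - (1)·-0.7000 - (-4)·-4.0000) / (8) = -1.7875

(-1.8000, -3.3167, -1.7875)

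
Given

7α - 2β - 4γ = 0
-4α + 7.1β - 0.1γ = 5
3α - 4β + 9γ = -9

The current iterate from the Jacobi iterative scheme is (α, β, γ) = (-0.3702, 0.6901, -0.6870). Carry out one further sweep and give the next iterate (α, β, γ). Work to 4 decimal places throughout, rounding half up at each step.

One sweep:
  α = (0 - (-2)·0.6901 - (-4)·-0.6870) / (7) = -0.1954
  β = (5 - (-4)·-0.3702 - (-0.1)·-0.6870) / (7.1) = 0.4860
  γ = (-9 - (3)·-0.3702 - (-4)·0.6901) / (9) = -0.5699

(-0.1954, 0.4860, -0.5699)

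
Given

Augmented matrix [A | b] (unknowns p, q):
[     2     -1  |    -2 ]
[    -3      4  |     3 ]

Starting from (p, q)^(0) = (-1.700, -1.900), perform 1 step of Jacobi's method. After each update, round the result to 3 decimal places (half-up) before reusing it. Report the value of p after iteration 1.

Iteration 1:
  p = (-2 - (-1)·-1.900) / (2) = -1.950
  q = (3 - (-3)·-1.700) / (4) = -0.525

-1.950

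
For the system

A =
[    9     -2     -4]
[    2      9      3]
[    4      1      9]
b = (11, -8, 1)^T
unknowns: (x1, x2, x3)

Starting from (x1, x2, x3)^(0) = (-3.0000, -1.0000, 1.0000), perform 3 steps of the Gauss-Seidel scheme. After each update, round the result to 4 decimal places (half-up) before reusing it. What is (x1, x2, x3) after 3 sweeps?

Iteration 1:
  x1 = (11 - (-2)·-1.0000 - (-4)·1.0000) / (9) = 1.4444
  x2 = (-8 - (2)·1.4444 - (3)·1.0000) / (9) = -1.5432
  x3 = (1 - (4)·1.4444 - (1)·-1.5432) / (9) = -0.3594
Iteration 2:
  x1 = (11 - (-2)·-1.5432 - (-4)·-0.3594) / (9) = 0.7196
  x2 = (-8 - (2)·0.7196 - (3)·-0.3594) / (9) = -0.9290
  x3 = (1 - (4)·0.7196 - (1)·-0.9290) / (9) = -0.1055
Iteration 3:
  x1 = (11 - (-2)·-0.9290 - (-4)·-0.1055) / (9) = 0.9689
  x2 = (-8 - (2)·0.9689 - (3)·-0.1055) / (9) = -1.0690
  x3 = (1 - (4)·0.9689 - (1)·-1.0690) / (9) = -0.2007

(0.9689, -1.0690, -0.2007)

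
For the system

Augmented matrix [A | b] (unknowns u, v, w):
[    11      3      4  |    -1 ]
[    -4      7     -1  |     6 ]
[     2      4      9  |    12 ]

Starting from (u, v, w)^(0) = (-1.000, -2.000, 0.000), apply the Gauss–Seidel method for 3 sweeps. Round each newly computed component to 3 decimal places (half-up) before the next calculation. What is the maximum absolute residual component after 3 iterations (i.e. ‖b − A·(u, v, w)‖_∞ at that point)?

Iteration 1:
  u = (-1 - (3)·-2.000 - (4)·0.000) / (11) = 0.455
  v = (6 - (-4)·0.455 - (-1)·0.000) / (7) = 1.117
  w = (12 - (2)·0.455 - (4)·1.117) / (9) = 0.736
Iteration 2:
  u = (-1 - (3)·1.117 - (4)·0.736) / (11) = -0.663
  v = (6 - (-4)·-0.663 - (-1)·0.736) / (7) = 0.583
  w = (12 - (2)·-0.663 - (4)·0.583) / (9) = 1.222
Iteration 3:
  u = (-1 - (3)·0.583 - (4)·1.222) / (11) = -0.694
  v = (6 - (-4)·-0.694 - (-1)·1.222) / (7) = 0.635
  w = (12 - (2)·-0.694 - (4)·0.635) / (9) = 1.205
Residual b − A·x = (-0.091, -0.016, 0.003); ∞-norm = 0.091

0.091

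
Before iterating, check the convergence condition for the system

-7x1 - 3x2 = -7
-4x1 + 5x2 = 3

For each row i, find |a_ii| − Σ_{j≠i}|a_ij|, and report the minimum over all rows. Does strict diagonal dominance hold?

1

row 1: |-7| − (3) = 4
row 2: |5| − (4) = 1
minimum over rows = 1 → strictly diagonally dominant (convergence guaranteed)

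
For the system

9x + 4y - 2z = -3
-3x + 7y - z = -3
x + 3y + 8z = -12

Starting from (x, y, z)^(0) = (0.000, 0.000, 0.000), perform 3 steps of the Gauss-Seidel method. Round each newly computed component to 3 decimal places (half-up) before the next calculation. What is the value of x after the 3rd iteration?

Iteration 1:
  x = (-3 - (4)·0.000 - (-2)·0.000) / (9) = -0.333
  y = (-3 - (-3)·-0.333 - (-1)·0.000) / (7) = -0.571
  z = (-12 - (1)·-0.333 - (3)·-0.571) / (8) = -1.244
Iteration 2:
  x = (-3 - (4)·-0.571 - (-2)·-1.244) / (9) = -0.356
  y = (-3 - (-3)·-0.356 - (-1)·-1.244) / (7) = -0.759
  z = (-12 - (1)·-0.356 - (3)·-0.759) / (8) = -1.171
Iteration 3:
  x = (-3 - (4)·-0.759 - (-2)·-1.171) / (9) = -0.256
  y = (-3 - (-3)·-0.256 - (-1)·-1.171) / (7) = -0.706
  z = (-12 - (1)·-0.256 - (3)·-0.706) / (8) = -1.203

-0.256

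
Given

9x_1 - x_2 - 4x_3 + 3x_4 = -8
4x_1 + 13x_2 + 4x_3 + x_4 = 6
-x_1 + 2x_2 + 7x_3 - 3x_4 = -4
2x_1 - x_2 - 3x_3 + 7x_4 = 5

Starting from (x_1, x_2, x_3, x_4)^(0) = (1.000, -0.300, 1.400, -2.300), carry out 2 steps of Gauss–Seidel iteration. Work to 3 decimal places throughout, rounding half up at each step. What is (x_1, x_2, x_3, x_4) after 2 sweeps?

(-1.533, 1.402, -1.215, 0.832)

Iteration 1:
  x_1 = (-8 - (-1)·-0.300 - (-4)·1.400 - (3)·-2.300) / (9) = 0.467
  x_2 = (6 - (4)·0.467 - (4)·1.400 - (1)·-2.300) / (13) = 0.064
  x_3 = (-4 - (-1)·0.467 - (2)·0.064 - (-3)·-2.300) / (7) = -1.509
  x_4 = (5 - (2)·0.467 - (-1)·0.064 - (-3)·-1.509) / (7) = -0.057
Iteration 2:
  x_1 = (-8 - (-1)·0.064 - (-4)·-1.509 - (3)·-0.057) / (9) = -1.533
  x_2 = (6 - (4)·-1.533 - (4)·-1.509 - (1)·-0.057) / (13) = 1.402
  x_3 = (-4 - (-1)·-1.533 - (2)·1.402 - (-3)·-0.057) / (7) = -1.215
  x_4 = (5 - (2)·-1.533 - (-1)·1.402 - (-3)·-1.215) / (7) = 0.832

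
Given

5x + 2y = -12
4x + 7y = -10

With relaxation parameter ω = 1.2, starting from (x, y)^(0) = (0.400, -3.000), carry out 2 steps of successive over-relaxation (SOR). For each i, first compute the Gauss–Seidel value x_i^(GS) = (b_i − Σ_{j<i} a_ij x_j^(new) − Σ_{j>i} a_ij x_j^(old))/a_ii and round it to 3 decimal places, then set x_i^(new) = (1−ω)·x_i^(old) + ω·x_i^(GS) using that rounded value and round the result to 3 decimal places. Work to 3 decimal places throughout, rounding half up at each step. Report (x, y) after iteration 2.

(-2.541, 0.042)

Iteration 1:
  x: GS value = (-12 - (2)·-3.000) / (5) = -1.200;  x ← (1−ω)·0.400 + ω·-1.200 = -1.520
  y: GS value = (-10 - (4)·-1.520) / (7) = -0.560;  y ← (1−ω)·-3.000 + ω·-0.560 = -0.072
Iteration 2:
  x: GS value = (-12 - (2)·-0.072) / (5) = -2.371;  x ← (1−ω)·-1.520 + ω·-2.371 = -2.541
  y: GS value = (-10 - (4)·-2.541) / (7) = 0.023;  y ← (1−ω)·-0.072 + ω·0.023 = 0.042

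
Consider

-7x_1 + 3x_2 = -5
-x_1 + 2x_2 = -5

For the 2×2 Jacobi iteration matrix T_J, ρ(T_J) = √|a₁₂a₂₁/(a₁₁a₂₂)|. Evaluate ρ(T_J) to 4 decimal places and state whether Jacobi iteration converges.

a₁₂a₂₁/(a₁₁a₂₂) = (3)·(-1) / ((-7)·(2)) = 0.214286
ρ = √|0.214286| = √0.214286 = 0.4629
ρ < 1, so Jacobi converges

0.4629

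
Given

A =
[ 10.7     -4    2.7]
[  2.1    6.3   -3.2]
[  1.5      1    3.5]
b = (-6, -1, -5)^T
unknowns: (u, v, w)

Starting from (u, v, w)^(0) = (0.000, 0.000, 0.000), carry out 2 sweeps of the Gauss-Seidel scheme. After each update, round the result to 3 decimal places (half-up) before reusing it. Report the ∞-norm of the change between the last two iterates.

Iteration 1:
  u = (-6 - (-4)·0.000 - (2.7)·0.000) / (10.7) = -0.561
  v = (-1 - (2.1)·-0.561 - (-3.2)·0.000) / (6.3) = 0.028
  w = (-5 - (1.5)·-0.561 - (1)·0.028) / (3.5) = -1.196
Iteration 2:
  u = (-6 - (-4)·0.028 - (2.7)·-1.196) / (10.7) = -0.248
  v = (-1 - (2.1)·-0.248 - (-3.2)·-1.196) / (6.3) = -0.684
  w = (-5 - (1.5)·-0.248 - (1)·-0.684) / (3.5) = -1.127
Change: (0.313, -0.712, 0.069) → max |·| = 0.712

0.712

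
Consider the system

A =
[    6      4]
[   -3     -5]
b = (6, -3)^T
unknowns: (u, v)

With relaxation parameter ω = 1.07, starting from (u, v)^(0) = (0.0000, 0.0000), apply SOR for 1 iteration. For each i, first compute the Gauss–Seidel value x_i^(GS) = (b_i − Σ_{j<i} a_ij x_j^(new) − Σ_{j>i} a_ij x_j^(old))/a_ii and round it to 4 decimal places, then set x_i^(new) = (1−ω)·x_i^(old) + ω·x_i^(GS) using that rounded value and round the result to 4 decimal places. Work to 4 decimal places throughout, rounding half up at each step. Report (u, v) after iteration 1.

Iteration 1:
  u: GS value = (6 - (4)·0.0000) / (6) = 1.0000;  u ← (1−ω)·0.0000 + ω·1.0000 = 1.0700
  v: GS value = (-3 - (-3)·1.0700) / (-5) = -0.0420;  v ← (1−ω)·0.0000 + ω·-0.0420 = -0.0449

(1.0700, -0.0449)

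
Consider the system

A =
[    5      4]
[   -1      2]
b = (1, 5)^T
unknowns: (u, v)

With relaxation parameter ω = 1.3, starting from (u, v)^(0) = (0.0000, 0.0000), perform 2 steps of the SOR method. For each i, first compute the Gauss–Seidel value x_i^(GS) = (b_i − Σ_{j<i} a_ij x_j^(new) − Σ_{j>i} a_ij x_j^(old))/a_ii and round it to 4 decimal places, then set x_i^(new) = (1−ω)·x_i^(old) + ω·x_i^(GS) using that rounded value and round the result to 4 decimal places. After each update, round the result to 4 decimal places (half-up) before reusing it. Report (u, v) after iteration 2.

Iteration 1:
  u: GS value = (1 - (4)·0.0000) / (5) = 0.2000;  u ← (1−ω)·0.0000 + ω·0.2000 = 0.2600
  v: GS value = (5 - (-1)·0.2600) / (2) = 2.6300;  v ← (1−ω)·0.0000 + ω·2.6300 = 3.4190
Iteration 2:
  u: GS value = (1 - (4)·3.4190) / (5) = -2.5352;  u ← (1−ω)·0.2600 + ω·-2.5352 = -3.3738
  v: GS value = (5 - (-1)·-3.3738) / (2) = 0.8131;  v ← (1−ω)·3.4190 + ω·0.8131 = 0.0313

(-3.3738, 0.0313)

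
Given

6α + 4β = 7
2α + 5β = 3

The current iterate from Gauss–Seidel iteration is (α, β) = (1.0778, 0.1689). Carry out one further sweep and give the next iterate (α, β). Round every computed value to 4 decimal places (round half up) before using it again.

(1.0541, 0.1784)

One sweep:
  α = (7 - (4)·0.1689) / (6) = 1.0541
  β = (3 - (2)·1.0541) / (5) = 0.1784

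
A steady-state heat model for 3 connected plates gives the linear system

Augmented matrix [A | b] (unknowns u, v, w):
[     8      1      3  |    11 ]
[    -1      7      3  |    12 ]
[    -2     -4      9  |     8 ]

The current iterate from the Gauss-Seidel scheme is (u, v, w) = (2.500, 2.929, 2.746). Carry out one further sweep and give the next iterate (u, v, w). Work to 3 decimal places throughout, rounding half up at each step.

One sweep:
  u = (11 - (1)·2.929 - (3)·2.746) / (8) = -0.021
  v = (12 - (-1)·-0.021 - (3)·2.746) / (7) = 0.534
  w = (8 - (-2)·-0.021 - (-4)·0.534) / (9) = 1.122

(-0.021, 0.534, 1.122)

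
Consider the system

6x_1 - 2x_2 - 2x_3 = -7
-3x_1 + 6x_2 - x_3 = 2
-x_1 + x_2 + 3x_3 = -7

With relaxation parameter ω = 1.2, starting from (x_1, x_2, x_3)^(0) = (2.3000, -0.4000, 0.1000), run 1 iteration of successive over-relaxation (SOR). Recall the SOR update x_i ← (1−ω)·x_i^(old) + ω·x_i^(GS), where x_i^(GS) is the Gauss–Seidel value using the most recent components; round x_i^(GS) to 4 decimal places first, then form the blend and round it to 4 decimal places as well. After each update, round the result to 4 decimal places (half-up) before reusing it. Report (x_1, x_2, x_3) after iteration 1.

Iteration 1:
  x_1: GS value = (-7 - (-2)·-0.4000 - (-2)·0.1000) / (6) = -1.2667;  x_1 ← (1−ω)·2.3000 + ω·-1.2667 = -1.9800
  x_2: GS value = (2 - (-3)·-1.9800 - (-1)·0.1000) / (6) = -0.6400;  x_2 ← (1−ω)·-0.4000 + ω·-0.6400 = -0.6880
  x_3: GS value = (-7 - (-1)·-1.9800 - (1)·-0.6880) / (3) = -2.7640;  x_3 ← (1−ω)·0.1000 + ω·-2.7640 = -3.3368

(-1.9800, -0.6880, -3.3368)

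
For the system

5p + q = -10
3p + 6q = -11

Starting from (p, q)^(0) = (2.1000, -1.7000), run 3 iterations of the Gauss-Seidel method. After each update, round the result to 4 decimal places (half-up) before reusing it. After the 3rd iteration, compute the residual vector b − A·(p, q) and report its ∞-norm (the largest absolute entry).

Iteration 1:
  p = (-10 - (1)·-1.7000) / (5) = -1.6600
  q = (-11 - (3)·-1.6600) / (6) = -1.0033
Iteration 2:
  p = (-10 - (1)·-1.0033) / (5) = -1.7993
  q = (-11 - (3)·-1.7993) / (6) = -0.9337
Iteration 3:
  p = (-10 - (1)·-0.9337) / (5) = -1.8133
  q = (-11 - (3)·-1.8133) / (6) = -0.9267
Residual b − A·x = (-0.0068, 0.0001); ∞-norm = 0.0068

0.0068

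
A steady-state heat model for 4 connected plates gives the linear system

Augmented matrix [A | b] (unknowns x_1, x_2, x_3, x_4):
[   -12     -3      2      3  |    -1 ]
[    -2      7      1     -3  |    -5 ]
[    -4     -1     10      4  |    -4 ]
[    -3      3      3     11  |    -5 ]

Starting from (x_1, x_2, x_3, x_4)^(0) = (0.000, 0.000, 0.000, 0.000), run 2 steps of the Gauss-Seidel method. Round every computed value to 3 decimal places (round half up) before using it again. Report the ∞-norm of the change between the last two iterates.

0.081

Iteration 1:
  x_1 = (-1 - (-3)·0.000 - (2)·0.000 - (3)·0.000) / (-12) = 0.083
  x_2 = (-5 - (-2)·0.083 - (1)·0.000 - (-3)·0.000) / (7) = -0.691
  x_3 = (-4 - (-4)·0.083 - (-1)·-0.691 - (4)·0.000) / (10) = -0.436
  x_4 = (-5 - (-3)·0.083 - (3)·-0.691 - (3)·-0.436) / (11) = -0.125
Iteration 2:
  x_1 = (-1 - (-3)·-0.691 - (2)·-0.436 - (3)·-0.125) / (-12) = 0.152
  x_2 = (-5 - (-2)·0.152 - (1)·-0.436 - (-3)·-0.125) / (7) = -0.662
  x_3 = (-4 - (-4)·0.152 - (-1)·-0.662 - (4)·-0.125) / (10) = -0.355
  x_4 = (-5 - (-3)·0.152 - (3)·-0.662 - (3)·-0.355) / (11) = -0.136
Change: (0.069, 0.029, 0.081, -0.011) → max |·| = 0.081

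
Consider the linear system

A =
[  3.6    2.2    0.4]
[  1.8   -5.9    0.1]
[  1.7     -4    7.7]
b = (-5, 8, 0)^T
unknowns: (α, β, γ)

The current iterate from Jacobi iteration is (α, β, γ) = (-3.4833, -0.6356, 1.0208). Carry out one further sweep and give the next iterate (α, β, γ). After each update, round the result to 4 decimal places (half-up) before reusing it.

One sweep:
  α = (-5 - (2.2)·-0.6356 - (0.4)·1.0208) / (3.6) = -1.1139
  β = (8 - (1.8)·-3.4833 - (0.1)·1.0208) / (-5.9) = -2.4013
  γ = (0 - (1.7)·-3.4833 - (-4)·-0.6356) / (7.7) = 0.4389

(-1.1139, -2.4013, 0.4389)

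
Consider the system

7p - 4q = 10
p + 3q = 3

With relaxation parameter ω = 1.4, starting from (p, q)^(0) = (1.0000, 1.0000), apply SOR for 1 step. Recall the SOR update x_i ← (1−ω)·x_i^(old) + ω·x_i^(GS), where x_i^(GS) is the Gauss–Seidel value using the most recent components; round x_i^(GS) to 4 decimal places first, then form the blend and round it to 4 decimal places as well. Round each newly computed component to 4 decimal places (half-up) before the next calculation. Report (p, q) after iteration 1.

(2.4000, -0.1200)

Iteration 1:
  p: GS value = (10 - (-4)·1.0000) / (7) = 2.0000;  p ← (1−ω)·1.0000 + ω·2.0000 = 2.4000
  q: GS value = (3 - (1)·2.4000) / (3) = 0.2000;  q ← (1−ω)·1.0000 + ω·0.2000 = -0.1200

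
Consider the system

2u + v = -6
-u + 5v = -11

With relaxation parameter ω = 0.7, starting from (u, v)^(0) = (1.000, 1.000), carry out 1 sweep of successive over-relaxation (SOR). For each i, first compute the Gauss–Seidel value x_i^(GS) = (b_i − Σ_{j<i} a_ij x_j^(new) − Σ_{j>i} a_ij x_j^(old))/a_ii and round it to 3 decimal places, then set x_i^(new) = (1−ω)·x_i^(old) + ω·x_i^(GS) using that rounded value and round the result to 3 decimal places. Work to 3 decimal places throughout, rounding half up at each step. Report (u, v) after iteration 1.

Iteration 1:
  u: GS value = (-6 - (1)·1.000) / (2) = -3.500;  u ← (1−ω)·1.000 + ω·-3.500 = -2.150
  v: GS value = (-11 - (-1)·-2.150) / (5) = -2.630;  v ← (1−ω)·1.000 + ω·-2.630 = -1.541

(-2.150, -1.541)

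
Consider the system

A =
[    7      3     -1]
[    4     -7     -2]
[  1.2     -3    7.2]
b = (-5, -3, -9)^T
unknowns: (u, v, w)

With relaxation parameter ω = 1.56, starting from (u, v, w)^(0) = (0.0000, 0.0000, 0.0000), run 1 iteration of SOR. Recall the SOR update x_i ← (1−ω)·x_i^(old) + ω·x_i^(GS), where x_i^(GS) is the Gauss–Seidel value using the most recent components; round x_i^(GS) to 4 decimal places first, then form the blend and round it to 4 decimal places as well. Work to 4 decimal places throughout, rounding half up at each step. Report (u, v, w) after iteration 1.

Iteration 1:
  u: GS value = (-5 - (3)·0.0000 - (-1)·0.0000) / (7) = -0.7143;  u ← (1−ω)·0.0000 + ω·-0.7143 = -1.1143
  v: GS value = (-3 - (4)·-1.1143 - (-2)·0.0000) / (-7) = -0.2082;  v ← (1−ω)·0.0000 + ω·-0.2082 = -0.3248
  w: GS value = (-9 - (1.2)·-1.1143 - (-3)·-0.3248) / (7.2) = -1.1996;  w ← (1−ω)·0.0000 + ω·-1.1996 = -1.8714

(-1.1143, -0.3248, -1.8714)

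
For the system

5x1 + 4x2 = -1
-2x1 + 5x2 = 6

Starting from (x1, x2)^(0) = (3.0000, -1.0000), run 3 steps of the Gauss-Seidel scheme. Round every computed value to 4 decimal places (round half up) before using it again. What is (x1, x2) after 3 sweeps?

(-0.7274, 0.9090)

Iteration 1:
  x1 = (-1 - (4)·-1.0000) / (5) = 0.6000
  x2 = (6 - (-2)·0.6000) / (5) = 1.4400
Iteration 2:
  x1 = (-1 - (4)·1.4400) / (5) = -1.3520
  x2 = (6 - (-2)·-1.3520) / (5) = 0.6592
Iteration 3:
  x1 = (-1 - (4)·0.6592) / (5) = -0.7274
  x2 = (6 - (-2)·-0.7274) / (5) = 0.9090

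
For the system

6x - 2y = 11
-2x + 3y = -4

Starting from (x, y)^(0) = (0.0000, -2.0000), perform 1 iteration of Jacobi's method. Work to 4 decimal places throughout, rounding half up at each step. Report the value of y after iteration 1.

Iteration 1:
  x = (11 - (-2)·-2.0000) / (6) = 1.1667
  y = (-4 - (-2)·0.0000) / (3) = -1.3333

-1.3333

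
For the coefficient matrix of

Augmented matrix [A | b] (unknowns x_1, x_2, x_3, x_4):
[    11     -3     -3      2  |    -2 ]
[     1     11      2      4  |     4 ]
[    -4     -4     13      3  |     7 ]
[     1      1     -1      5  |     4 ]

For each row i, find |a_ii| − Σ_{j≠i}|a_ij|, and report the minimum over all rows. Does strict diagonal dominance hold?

row 1: |11| − (3+3+2) = 3
row 2: |11| − (1+2+4) = 4
row 3: |13| − (4+4+3) = 2
row 4: |5| − (1+1+1) = 2
minimum over rows = 2 → strictly diagonally dominant (convergence guaranteed)

2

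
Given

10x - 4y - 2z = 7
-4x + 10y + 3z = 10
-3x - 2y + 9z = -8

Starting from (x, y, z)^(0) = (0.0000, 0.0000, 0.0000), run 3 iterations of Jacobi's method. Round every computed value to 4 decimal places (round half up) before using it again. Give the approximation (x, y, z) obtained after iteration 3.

(1.2320, 1.4989, -0.2378)

Iteration 1:
  x = (7 - (-4)·0.0000 - (-2)·0.0000) / (10) = 0.7000
  y = (10 - (-4)·0.0000 - (3)·0.0000) / (10) = 1.0000
  z = (-8 - (-3)·0.0000 - (-2)·0.0000) / (9) = -0.8889
Iteration 2:
  x = (7 - (-4)·1.0000 - (-2)·-0.8889) / (10) = 0.9222
  y = (10 - (-4)·0.7000 - (3)·-0.8889) / (10) = 1.5467
  z = (-8 - (-3)·0.7000 - (-2)·1.0000) / (9) = -0.4333
Iteration 3:
  x = (7 - (-4)·1.5467 - (-2)·-0.4333) / (10) = 1.2320
  y = (10 - (-4)·0.9222 - (3)·-0.4333) / (10) = 1.4989
  z = (-8 - (-3)·0.9222 - (-2)·1.5467) / (9) = -0.2378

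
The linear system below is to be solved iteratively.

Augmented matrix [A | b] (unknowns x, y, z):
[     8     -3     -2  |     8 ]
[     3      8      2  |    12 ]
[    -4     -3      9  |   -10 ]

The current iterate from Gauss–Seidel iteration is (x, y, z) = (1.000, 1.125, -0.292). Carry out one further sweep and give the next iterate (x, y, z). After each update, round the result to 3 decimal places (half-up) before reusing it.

(1.349, 1.067, -0.156)

One sweep:
  x = (8 - (-3)·1.125 - (-2)·-0.292) / (8) = 1.349
  y = (12 - (3)·1.349 - (2)·-0.292) / (8) = 1.067
  z = (-10 - (-4)·1.349 - (-3)·1.067) / (9) = -0.156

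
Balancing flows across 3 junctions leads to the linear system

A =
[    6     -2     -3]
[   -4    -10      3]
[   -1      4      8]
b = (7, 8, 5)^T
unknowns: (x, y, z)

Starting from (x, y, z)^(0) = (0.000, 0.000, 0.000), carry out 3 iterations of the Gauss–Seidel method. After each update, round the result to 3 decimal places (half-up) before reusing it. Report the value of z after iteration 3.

Iteration 1:
  x = (7 - (-2)·0.000 - (-3)·0.000) / (6) = 1.167
  y = (8 - (-4)·1.167 - (3)·0.000) / (-10) = -1.267
  z = (5 - (-1)·1.167 - (4)·-1.267) / (8) = 1.404
Iteration 2:
  x = (7 - (-2)·-1.267 - (-3)·1.404) / (6) = 1.446
  y = (8 - (-4)·1.446 - (3)·1.404) / (-10) = -0.957
  z = (5 - (-1)·1.446 - (4)·-0.957) / (8) = 1.284
Iteration 3:
  x = (7 - (-2)·-0.957 - (-3)·1.284) / (6) = 1.490
  y = (8 - (-4)·1.490 - (3)·1.284) / (-10) = -1.011
  z = (5 - (-1)·1.490 - (4)·-1.011) / (8) = 1.317

1.317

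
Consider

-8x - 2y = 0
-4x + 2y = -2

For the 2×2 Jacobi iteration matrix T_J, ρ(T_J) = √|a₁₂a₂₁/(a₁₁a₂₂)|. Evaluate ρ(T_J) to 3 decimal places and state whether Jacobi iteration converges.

0.707

a₁₂a₂₁/(a₁₁a₂₂) = (-2)·(-4) / ((-8)·(2)) = -0.500000
ρ = √|-0.500000| = √0.500000 = 0.707
ρ < 1, so Jacobi converges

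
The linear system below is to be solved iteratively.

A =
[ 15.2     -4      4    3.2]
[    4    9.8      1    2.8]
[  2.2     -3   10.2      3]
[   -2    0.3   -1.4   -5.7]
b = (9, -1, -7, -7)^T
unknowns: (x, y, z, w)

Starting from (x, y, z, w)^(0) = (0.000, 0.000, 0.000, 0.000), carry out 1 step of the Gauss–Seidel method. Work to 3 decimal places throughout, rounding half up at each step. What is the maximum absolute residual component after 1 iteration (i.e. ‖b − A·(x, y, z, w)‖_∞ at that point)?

3.682

Iteration 1:
  x = (9 - (-4)·0.000 - (4)·0.000 - (3.2)·0.000) / (15.2) = 0.592
  y = (-1 - (4)·0.592 - (1)·0.000 - (2.8)·0.000) / (9.8) = -0.344
  z = (-7 - (2.2)·0.592 - (-3)·-0.344 - (3)·0.000) / (10.2) = -0.915
  w = (-7 - (-2)·0.592 - (0.3)·-0.344 - (-1.4)·-0.915) / (-5.7) = 1.227
Residual b − A·x = (-1.641, -2.517, -3.682, 0.000); ∞-norm = 3.682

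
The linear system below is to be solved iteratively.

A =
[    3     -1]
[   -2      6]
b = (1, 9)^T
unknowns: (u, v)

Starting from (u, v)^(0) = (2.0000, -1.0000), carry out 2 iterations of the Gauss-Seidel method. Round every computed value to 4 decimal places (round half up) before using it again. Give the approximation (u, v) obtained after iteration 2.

(0.8333, 1.7778)

Iteration 1:
  u = (1 - (-1)·-1.0000) / (3) = 0.0000
  v = (9 - (-2)·0.0000) / (6) = 1.5000
Iteration 2:
  u = (1 - (-1)·1.5000) / (3) = 0.8333
  v = (9 - (-2)·0.8333) / (6) = 1.7778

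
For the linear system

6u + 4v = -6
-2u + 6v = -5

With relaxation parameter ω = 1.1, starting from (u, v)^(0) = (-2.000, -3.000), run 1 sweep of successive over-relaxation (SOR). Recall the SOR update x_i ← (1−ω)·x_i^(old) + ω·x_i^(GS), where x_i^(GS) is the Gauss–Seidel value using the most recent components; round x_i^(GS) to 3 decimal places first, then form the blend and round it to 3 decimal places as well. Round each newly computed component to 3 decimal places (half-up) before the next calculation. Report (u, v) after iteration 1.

(1.300, -0.140)

Iteration 1:
  u: GS value = (-6 - (4)·-3.000) / (6) = 1.000;  u ← (1−ω)·-2.000 + ω·1.000 = 1.300
  v: GS value = (-5 - (-2)·1.300) / (6) = -0.400;  v ← (1−ω)·-3.000 + ω·-0.400 = -0.140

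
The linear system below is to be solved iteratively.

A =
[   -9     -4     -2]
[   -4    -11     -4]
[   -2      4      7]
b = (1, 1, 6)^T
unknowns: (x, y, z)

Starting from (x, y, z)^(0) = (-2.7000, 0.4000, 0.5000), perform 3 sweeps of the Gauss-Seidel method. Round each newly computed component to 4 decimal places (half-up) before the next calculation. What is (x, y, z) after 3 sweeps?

(-0.1908, -0.3714, 1.0149)

Iteration 1:
  x = (1 - (-4)·0.4000 - (-2)·0.5000) / (-9) = -0.4000
  y = (1 - (-4)·-0.4000 - (-4)·0.5000) / (-11) = -0.1273
  z = (6 - (-2)·-0.4000 - (4)·-0.1273) / (7) = 0.8156
Iteration 2:
  x = (1 - (-4)·-0.1273 - (-2)·0.8156) / (-9) = -0.2358
  y = (1 - (-4)·-0.2358 - (-4)·0.8156) / (-11) = -0.3017
  z = (6 - (-2)·-0.2358 - (4)·-0.3017) / (7) = 0.9622
Iteration 3:
  x = (1 - (-4)·-0.3017 - (-2)·0.9622) / (-9) = -0.1908
  y = (1 - (-4)·-0.1908 - (-4)·0.9622) / (-11) = -0.3714
  z = (6 - (-2)·-0.1908 - (4)·-0.3714) / (7) = 1.0149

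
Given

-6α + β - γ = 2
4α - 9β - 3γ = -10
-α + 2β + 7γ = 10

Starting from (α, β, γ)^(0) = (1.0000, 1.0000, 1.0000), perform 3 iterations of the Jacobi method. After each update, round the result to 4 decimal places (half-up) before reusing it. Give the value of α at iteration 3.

-0.4162

Iteration 1:
  α = (2 - (1)·1.0000 - (-1)·1.0000) / (-6) = -0.3333
  β = (-10 - (4)·1.0000 - (-3)·1.0000) / (-9) = 1.2222
  γ = (10 - (-1)·1.0000 - (2)·1.0000) / (7) = 1.2857
Iteration 2:
  α = (2 - (1)·1.2222 - (-1)·1.2857) / (-6) = -0.3439
  β = (-10 - (4)·-0.3333 - (-3)·1.2857) / (-9) = 0.5344
  γ = (10 - (-1)·-0.3333 - (2)·1.2222) / (7) = 1.0318
Iteration 3:
  α = (2 - (1)·0.5344 - (-1)·1.0318) / (-6) = -0.4162
  β = (-10 - (4)·-0.3439 - (-3)·1.0318) / (-9) = 0.6143
  γ = (10 - (-1)·-0.3439 - (2)·0.5344) / (7) = 1.2268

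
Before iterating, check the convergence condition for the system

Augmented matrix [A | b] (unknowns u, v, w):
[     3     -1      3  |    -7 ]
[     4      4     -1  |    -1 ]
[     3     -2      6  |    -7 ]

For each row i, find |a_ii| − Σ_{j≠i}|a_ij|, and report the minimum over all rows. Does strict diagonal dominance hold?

-1

row 1: |3| − (1+3) = -1
row 2: |4| − (4+1) = -1
row 3: |6| − (3+2) = 1
minimum over rows = -1 → not strictly diagonally dominant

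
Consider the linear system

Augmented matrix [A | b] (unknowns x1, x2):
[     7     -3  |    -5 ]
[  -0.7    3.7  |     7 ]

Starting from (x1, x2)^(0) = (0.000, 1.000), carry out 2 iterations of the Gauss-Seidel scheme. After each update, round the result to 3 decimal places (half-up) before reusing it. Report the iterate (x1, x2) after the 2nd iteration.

Iteration 1:
  x1 = (-5 - (-3)·1.000) / (7) = -0.286
  x2 = (7 - (-0.7)·-0.286) / (3.7) = 1.838
Iteration 2:
  x1 = (-5 - (-3)·1.838) / (7) = 0.073
  x2 = (7 - (-0.7)·0.073) / (3.7) = 1.906

(0.073, 1.906)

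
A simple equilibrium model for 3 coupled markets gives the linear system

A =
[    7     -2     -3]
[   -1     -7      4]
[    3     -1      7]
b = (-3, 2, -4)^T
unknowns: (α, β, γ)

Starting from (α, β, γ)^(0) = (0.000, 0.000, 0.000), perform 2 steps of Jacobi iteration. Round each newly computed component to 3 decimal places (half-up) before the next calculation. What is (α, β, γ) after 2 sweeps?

Iteration 1:
  α = (-3 - (-2)·0.000 - (-3)·0.000) / (7) = -0.429
  β = (2 - (-1)·0.000 - (4)·0.000) / (-7) = -0.286
  γ = (-4 - (3)·0.000 - (-1)·0.000) / (7) = -0.571
Iteration 2:
  α = (-3 - (-2)·-0.286 - (-3)·-0.571) / (7) = -0.755
  β = (2 - (-1)·-0.429 - (4)·-0.571) / (-7) = -0.551
  γ = (-4 - (3)·-0.429 - (-1)·-0.286) / (7) = -0.428

(-0.755, -0.551, -0.428)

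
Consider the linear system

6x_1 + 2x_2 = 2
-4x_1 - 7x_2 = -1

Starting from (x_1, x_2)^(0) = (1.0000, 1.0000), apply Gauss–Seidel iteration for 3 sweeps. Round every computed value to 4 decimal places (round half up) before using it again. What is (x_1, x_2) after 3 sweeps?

Iteration 1:
  x_1 = (2 - (2)·1.0000) / (6) = 0.0000
  x_2 = (-1 - (-4)·0.0000) / (-7) = 0.1429
Iteration 2:
  x_1 = (2 - (2)·0.1429) / (6) = 0.2857
  x_2 = (-1 - (-4)·0.2857) / (-7) = -0.0204
Iteration 3:
  x_1 = (2 - (2)·-0.0204) / (6) = 0.3401
  x_2 = (-1 - (-4)·0.3401) / (-7) = -0.0515

(0.3401, -0.0515)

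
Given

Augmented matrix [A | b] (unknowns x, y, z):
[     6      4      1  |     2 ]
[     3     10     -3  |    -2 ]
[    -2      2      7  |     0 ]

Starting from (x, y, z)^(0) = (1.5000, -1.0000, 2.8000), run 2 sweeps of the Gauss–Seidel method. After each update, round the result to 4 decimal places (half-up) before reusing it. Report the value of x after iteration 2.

Iteration 1:
  x = (2 - (4)·-1.0000 - (1)·2.8000) / (6) = 0.5333
  y = (-2 - (3)·0.5333 - (-3)·2.8000) / (10) = 0.4800
  z = (0 - (-2)·0.5333 - (2)·0.4800) / (7) = 0.0152
Iteration 2:
  x = (2 - (4)·0.4800 - (1)·0.0152) / (6) = 0.0108
  y = (-2 - (3)·0.0108 - (-3)·0.0152) / (10) = -0.1987
  z = (0 - (-2)·0.0108 - (2)·-0.1987) / (7) = 0.0599

0.0108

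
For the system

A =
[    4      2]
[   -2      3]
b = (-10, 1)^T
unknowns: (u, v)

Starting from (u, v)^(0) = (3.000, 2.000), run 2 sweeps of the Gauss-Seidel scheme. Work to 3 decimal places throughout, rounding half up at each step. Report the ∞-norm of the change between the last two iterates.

2.000

Iteration 1:
  u = (-10 - (2)·2.000) / (4) = -3.500
  v = (1 - (-2)·-3.500) / (3) = -2.000
Iteration 2:
  u = (-10 - (2)·-2.000) / (4) = -1.500
  v = (1 - (-2)·-1.500) / (3) = -0.667
Change: (2.000, 1.333) → max |·| = 2.000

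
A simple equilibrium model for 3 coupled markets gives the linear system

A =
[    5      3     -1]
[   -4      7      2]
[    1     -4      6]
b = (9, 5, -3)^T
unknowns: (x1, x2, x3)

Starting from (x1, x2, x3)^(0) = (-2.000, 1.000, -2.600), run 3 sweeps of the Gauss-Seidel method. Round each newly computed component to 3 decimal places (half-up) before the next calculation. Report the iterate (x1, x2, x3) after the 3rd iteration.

(1.204, 1.393, 0.228)

Iteration 1:
  x1 = (9 - (3)·1.000 - (-1)·-2.600) / (5) = 0.680
  x2 = (5 - (-4)·0.680 - (2)·-2.600) / (7) = 1.846
  x3 = (-3 - (1)·0.680 - (-4)·1.846) / (6) = 0.617
Iteration 2:
  x1 = (9 - (3)·1.846 - (-1)·0.617) / (5) = 0.816
  x2 = (5 - (-4)·0.816 - (2)·0.617) / (7) = 1.004
  x3 = (-3 - (1)·0.816 - (-4)·1.004) / (6) = 0.033
Iteration 3:
  x1 = (9 - (3)·1.004 - (-1)·0.033) / (5) = 1.204
  x2 = (5 - (-4)·1.204 - (2)·0.033) / (7) = 1.393
  x3 = (-3 - (1)·1.204 - (-4)·1.393) / (6) = 0.228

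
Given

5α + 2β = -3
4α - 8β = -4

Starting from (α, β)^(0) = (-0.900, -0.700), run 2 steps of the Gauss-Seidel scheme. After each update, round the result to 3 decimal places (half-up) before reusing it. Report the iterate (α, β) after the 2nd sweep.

(-0.736, 0.132)

Iteration 1:
  α = (-3 - (2)·-0.700) / (5) = -0.320
  β = (-4 - (4)·-0.320) / (-8) = 0.340
Iteration 2:
  α = (-3 - (2)·0.340) / (5) = -0.736
  β = (-4 - (4)·-0.736) / (-8) = 0.132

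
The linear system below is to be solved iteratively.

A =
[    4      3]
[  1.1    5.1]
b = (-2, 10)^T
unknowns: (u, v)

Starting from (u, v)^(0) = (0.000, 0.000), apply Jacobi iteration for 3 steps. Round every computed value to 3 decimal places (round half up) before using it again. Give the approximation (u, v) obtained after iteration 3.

(-2.052, 2.386)

Iteration 1:
  u = (-2 - (3)·0.000) / (4) = -0.500
  v = (10 - (1.1)·0.000) / (5.1) = 1.961
Iteration 2:
  u = (-2 - (3)·1.961) / (4) = -1.971
  v = (10 - (1.1)·-0.500) / (5.1) = 2.069
Iteration 3:
  u = (-2 - (3)·2.069) / (4) = -2.052
  v = (10 - (1.1)·-1.971) / (5.1) = 2.386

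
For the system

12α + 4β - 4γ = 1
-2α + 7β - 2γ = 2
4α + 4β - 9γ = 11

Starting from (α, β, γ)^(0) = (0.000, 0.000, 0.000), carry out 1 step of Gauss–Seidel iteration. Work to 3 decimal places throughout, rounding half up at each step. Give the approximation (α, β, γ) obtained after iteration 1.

Iteration 1:
  α = (1 - (4)·0.000 - (-4)·0.000) / (12) = 0.083
  β = (2 - (-2)·0.083 - (-2)·0.000) / (7) = 0.309
  γ = (11 - (4)·0.083 - (4)·0.309) / (-9) = -1.048

(0.083, 0.309, -1.048)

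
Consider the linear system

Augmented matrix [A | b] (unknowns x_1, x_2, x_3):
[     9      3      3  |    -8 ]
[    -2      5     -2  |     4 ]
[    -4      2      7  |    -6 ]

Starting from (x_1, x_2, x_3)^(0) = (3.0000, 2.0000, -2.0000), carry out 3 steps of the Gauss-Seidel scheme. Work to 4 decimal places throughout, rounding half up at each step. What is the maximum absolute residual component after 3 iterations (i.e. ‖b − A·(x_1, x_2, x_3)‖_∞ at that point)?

0.4381

Iteration 1:
  x_1 = (-8 - (3)·2.0000 - (3)·-2.0000) / (9) = -0.8889
  x_2 = (4 - (-2)·-0.8889 - (-2)·-2.0000) / (5) = -0.3556
  x_3 = (-6 - (-4)·-0.8889 - (2)·-0.3556) / (7) = -1.2635
Iteration 2:
  x_1 = (-8 - (3)·-0.3556 - (3)·-1.2635) / (9) = -0.3492
  x_2 = (4 - (-2)·-0.3492 - (-2)·-1.2635) / (5) = 0.1549
  x_3 = (-6 - (-4)·-0.3492 - (2)·0.1549) / (7) = -1.1009
Iteration 3:
  x_1 = (-8 - (3)·0.1549 - (3)·-1.1009) / (9) = -0.5736
  x_2 = (4 - (-2)·-0.5736 - (-2)·-1.1009) / (5) = 0.1302
  x_3 = (-6 - (-4)·-0.5736 - (2)·0.1302) / (7) = -1.2221
Residual b − A·x = (0.4381, -0.2424, -0.0001); ∞-norm = 0.4381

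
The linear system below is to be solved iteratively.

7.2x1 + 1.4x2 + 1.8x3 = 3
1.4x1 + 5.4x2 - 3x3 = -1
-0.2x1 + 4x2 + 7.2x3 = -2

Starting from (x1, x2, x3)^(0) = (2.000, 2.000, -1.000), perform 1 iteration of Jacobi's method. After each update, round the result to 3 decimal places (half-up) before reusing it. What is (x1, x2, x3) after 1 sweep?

Iteration 1:
  x1 = (3 - (1.4)·2.000 - (1.8)·-1.000) / (7.2) = 0.278
  x2 = (-1 - (1.4)·2.000 - (-3)·-1.000) / (5.4) = -1.259
  x3 = (-2 - (-0.2)·2.000 - (4)·2.000) / (7.2) = -1.333

(0.278, -1.259, -1.333)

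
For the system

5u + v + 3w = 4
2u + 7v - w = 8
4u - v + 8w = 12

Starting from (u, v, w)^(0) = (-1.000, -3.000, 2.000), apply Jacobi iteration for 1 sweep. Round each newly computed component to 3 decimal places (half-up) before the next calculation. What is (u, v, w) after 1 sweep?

(0.200, 1.714, 1.625)

Iteration 1:
  u = (4 - (1)·-3.000 - (3)·2.000) / (5) = 0.200
  v = (8 - (2)·-1.000 - (-1)·2.000) / (7) = 1.714
  w = (12 - (4)·-1.000 - (-1)·-3.000) / (8) = 1.625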